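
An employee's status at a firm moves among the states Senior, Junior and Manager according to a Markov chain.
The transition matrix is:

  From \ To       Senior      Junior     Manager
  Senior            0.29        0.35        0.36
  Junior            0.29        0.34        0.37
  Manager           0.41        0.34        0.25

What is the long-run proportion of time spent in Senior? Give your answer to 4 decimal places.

Let the stationary distribution be π with π = πP and π_1 + π_2 + π_3 = 1.
π_1 = 0.29·π_1 + 0.29·π_2 + 0.41·π_3
π_2 = 0.35·π_1 + 0.34·π_2 + 0.34·π_3
Solving with the normalization constraint gives π = (0.3293, 0.3433, 0.3274).
So the stationary probability of Senior is 0.3293.

0.3293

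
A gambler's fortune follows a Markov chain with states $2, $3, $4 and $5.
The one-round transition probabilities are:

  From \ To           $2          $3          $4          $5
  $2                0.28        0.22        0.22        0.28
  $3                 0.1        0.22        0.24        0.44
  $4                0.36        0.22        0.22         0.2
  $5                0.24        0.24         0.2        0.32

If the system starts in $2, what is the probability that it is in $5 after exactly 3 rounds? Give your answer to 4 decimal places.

0.3109

Propagate the distribution vector 3 rounds from $2.
After 0 rounds: (1.0000, 0.0000, 0.0000, 0.0000)
After 1 round: (0.2800, 0.2200, 0.2200, 0.2800)
After 2 rounds: (0.2468, 0.2256, 0.2188, 0.3088)
After 3 rounds: (0.2445, 0.2262, 0.2183, 0.3109)
P(in $5 after 3 rounds) = 0.3109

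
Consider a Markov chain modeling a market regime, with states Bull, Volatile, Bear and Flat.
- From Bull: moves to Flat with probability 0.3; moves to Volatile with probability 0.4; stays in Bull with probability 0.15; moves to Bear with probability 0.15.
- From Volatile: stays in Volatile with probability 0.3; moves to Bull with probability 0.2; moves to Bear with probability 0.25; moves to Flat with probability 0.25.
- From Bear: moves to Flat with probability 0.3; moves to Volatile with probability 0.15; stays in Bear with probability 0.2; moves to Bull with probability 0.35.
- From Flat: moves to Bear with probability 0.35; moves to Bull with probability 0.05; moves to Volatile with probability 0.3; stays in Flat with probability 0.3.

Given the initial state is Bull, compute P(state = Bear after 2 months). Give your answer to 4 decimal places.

Propagate the distribution vector 2 months from Bull.
After 0 months: (1.0000, 0.0000, 0.0000, 0.0000)
After 1 month: (0.1500, 0.4000, 0.1500, 0.3000)
After 2 months: (0.1700, 0.2925, 0.2575, 0.2800)
P(in Bear after 2 months) = 0.2575

0.2575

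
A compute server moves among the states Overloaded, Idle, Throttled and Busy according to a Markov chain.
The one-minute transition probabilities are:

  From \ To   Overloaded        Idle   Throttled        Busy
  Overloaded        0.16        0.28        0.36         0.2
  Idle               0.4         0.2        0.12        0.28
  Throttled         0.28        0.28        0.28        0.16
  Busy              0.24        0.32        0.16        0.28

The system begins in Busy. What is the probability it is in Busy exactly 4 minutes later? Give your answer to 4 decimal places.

0.2308

Propagate the distribution vector 4 minutes from Busy.
After 0 minutes: (0.0000, 0.0000, 0.0000, 1.0000)
After 1 minute: (0.2400, 0.3200, 0.1600, 0.2800)
After 2 minutes: (0.2784, 0.2656, 0.2144, 0.2416)
After 3 minutes: (0.2688, 0.2684, 0.2308, 0.2320)
After 4 minutes: (0.2707, 0.2678, 0.2307, 0.2308)
P(in Busy after 4 minutes) = 0.2308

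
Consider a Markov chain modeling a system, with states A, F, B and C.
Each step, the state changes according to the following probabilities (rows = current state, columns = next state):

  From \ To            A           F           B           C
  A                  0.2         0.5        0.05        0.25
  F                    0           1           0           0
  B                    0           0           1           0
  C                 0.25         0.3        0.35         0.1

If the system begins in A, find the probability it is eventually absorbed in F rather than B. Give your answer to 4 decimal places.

Let h(s) be the probability of absorption at F starting from transient state s. Then h(F) = 1 and h(B) = 0. By first-step analysis:
h(A) = 0.2·h(A) + 0.5·1 + 0.05·0 + 0.25·h(C)
h(C) = 0.25·h(A) + 0.3·1 + 0.35·0 + 0.1·h(C)
Solving: h(A) = 0.7985, h(C) = 0.5551.
Starting from A, the probability is 0.7985.

0.7985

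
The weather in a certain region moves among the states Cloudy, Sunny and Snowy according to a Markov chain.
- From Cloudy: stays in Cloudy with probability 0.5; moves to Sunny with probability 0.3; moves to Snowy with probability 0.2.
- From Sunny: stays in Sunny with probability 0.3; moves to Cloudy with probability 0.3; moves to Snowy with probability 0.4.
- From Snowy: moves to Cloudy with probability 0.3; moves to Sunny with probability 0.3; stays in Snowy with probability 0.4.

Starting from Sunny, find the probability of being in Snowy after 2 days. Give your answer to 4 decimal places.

0.3400

Sum over the intermediate state after 1 day:
P = P(Sunny→Cloudy)·P(Cloudy→Snowy) + P(Sunny→Sunny)·P(Sunny→Snowy) + P(Sunny→Snowy)·P(Snowy→Snowy)
  = 0.3×0.2 + 0.3×0.4 + 0.4×0.4
  = 0.0600 + 0.1200 + 0.1600 = 0.3400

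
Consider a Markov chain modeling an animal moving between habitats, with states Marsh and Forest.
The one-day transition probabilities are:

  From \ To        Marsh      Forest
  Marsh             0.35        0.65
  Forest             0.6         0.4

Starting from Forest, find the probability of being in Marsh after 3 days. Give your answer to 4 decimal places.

0.4875

Propagate the distribution vector 3 days from Forest.
After 0 days: (0.0000, 1.0000)
After 1 day: (0.6000, 0.4000)
After 2 days: (0.4500, 0.5500)
After 3 days: (0.4875, 0.5125)
P(in Marsh after 3 days) = 0.4875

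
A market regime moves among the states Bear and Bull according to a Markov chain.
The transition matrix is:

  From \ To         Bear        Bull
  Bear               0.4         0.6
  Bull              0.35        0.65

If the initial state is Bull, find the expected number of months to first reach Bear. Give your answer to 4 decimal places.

2.8571

Let t(s) be the expected number of months to first reach Bear from state s, with t(Bear) = 0. Conditioning on the first month:
t(Bull) = 1 + 0.65·t(Bull)
Solving: t(Bull) = 2.8571.
Expected months from Bull to Bear: 2.8571.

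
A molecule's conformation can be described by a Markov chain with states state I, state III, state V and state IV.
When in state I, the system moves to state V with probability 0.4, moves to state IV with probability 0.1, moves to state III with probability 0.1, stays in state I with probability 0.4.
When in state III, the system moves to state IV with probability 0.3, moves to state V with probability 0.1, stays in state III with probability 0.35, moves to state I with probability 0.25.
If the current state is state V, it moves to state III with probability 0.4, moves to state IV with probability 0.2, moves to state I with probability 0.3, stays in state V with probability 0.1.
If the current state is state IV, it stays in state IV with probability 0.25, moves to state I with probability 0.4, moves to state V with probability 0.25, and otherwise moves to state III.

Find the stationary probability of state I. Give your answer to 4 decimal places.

0.3428

Let the stationary distribution be π with π = πP and π_1 + π_2 + π_3 + π_4 = 1.
π_1 = 0.4·π_1 + 0.25·π_2 + 0.3·π_3 + 0.4·π_4
π_2 = 0.1·π_1 + 0.35·π_2 + 0.4·π_3 + 0.1·π_4
π_3 = 0.4·π_1 + 0.1·π_2 + 0.1·π_3 + 0.25·π_4
Solving with the normalization constraint gives π = (0.3428, 0.2264, 0.2326, 0.1983).
So the stationary probability of state I is 0.3428.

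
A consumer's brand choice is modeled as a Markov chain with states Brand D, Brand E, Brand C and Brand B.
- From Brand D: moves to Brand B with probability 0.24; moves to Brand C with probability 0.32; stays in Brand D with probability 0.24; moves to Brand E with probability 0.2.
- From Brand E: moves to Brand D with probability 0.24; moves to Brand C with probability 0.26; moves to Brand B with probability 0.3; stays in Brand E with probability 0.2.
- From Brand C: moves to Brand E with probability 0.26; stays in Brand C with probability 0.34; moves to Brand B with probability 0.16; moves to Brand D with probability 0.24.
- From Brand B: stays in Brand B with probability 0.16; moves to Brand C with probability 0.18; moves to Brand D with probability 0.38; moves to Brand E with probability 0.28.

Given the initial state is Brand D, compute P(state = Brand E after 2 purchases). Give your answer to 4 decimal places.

0.2384

Propagate the distribution vector 2 purchases from Brand D.
After 0 purchases: (1.0000, 0.0000, 0.0000, 0.0000)
After 1 purchase: (0.2400, 0.2000, 0.3200, 0.2400)
After 2 purchases: (0.2736, 0.2384, 0.2808, 0.2072)
P(in Brand E after 2 purchases) = 0.2384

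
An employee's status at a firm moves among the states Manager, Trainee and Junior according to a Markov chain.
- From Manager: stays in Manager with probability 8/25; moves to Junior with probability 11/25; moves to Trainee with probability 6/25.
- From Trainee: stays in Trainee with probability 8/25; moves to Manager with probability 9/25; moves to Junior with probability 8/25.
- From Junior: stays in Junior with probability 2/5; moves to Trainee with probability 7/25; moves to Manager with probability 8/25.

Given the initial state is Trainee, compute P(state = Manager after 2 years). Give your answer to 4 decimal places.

Sum over the intermediate state after 1 year:
P = P(Trainee→Manager)·P(Manager→Manager) + P(Trainee→Trainee)·P(Trainee→Manager) + P(Trainee→Junior)·P(Junior→Manager)
  = 0.36×0.32 + 0.32×0.36 + 0.32×0.32
  = 0.1152 + 0.1152 + 0.1024 = 0.3328

0.3328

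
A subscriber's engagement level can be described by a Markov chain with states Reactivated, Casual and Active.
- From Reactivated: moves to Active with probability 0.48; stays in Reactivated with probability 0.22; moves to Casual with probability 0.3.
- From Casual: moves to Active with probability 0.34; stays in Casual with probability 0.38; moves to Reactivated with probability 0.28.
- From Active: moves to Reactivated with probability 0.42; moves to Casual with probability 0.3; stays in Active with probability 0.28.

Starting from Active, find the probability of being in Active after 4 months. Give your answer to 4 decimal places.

Propagate the distribution vector 4 months from Active.
After 0 months: (0.0000, 0.0000, 1.0000)
After 1 month: (0.4200, 0.3000, 0.2800)
After 2 months: (0.2940, 0.3240, 0.3820)
After 3 months: (0.3158, 0.3259, 0.3582)
After 4 months: (0.3112, 0.3261, 0.3627)
P(in Active after 4 months) = 0.3627

0.3627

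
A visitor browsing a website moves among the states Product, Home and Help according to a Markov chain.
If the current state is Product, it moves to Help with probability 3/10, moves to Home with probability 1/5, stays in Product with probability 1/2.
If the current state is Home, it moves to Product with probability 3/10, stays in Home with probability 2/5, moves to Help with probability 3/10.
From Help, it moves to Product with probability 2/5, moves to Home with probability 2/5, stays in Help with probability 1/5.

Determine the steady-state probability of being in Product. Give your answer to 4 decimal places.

Let the stationary distribution be π with π = πP and π_1 + π_2 + π_3 = 1.
π_1 = 0.5·π_1 + 0.3·π_2 + 0.4·π_3
π_2 = 0.2·π_1 + 0.4·π_2 + 0.4·π_3
Solving with the normalization constraint gives π = (0.4091, 0.3182, 0.2727).
So the stationary probability of Product is 0.4091.

0.4091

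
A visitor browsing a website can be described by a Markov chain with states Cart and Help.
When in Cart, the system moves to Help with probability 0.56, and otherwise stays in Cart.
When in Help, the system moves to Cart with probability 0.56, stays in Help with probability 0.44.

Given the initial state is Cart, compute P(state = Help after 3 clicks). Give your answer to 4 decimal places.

0.5009

Propagate the distribution vector 3 clicks from Cart.
After 0 clicks: (1.0000, 0.0000)
After 1 click: (0.4400, 0.5600)
After 2 clicks: (0.5072, 0.4928)
After 3 clicks: (0.4991, 0.5009)
P(in Help after 3 clicks) = 0.5009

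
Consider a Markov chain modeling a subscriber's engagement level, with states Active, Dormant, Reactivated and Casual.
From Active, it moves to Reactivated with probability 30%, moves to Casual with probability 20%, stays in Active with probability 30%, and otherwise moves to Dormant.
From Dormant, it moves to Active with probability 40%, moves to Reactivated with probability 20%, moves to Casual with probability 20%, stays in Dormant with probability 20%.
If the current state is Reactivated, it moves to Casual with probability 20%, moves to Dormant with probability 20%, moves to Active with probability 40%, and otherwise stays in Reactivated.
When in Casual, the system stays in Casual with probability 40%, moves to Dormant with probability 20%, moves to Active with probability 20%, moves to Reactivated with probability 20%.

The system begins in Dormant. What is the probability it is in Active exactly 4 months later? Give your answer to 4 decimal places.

0.3184

Propagate the distribution vector 4 months from Dormant.
After 0 months: (0.0000, 1.0000, 0.0000, 0.0000)
After 1 month: (0.4000, 0.2000, 0.2000, 0.2000)
After 2 months: (0.3200, 0.2000, 0.2400, 0.2400)
After 3 months: (0.3200, 0.2000, 0.2320, 0.2480)
After 4 months: (0.3184, 0.2000, 0.2320, 0.2496)
P(in Active after 4 months) = 0.3184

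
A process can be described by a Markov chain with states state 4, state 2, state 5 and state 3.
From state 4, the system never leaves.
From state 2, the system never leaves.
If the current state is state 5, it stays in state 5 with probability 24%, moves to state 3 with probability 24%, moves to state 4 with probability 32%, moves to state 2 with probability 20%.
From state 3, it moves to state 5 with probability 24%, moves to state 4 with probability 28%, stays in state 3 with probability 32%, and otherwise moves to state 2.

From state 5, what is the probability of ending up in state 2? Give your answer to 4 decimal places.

0.3798

Let h(s) be the probability of absorption at state 2 starting from transient state s. Then h(state 2) = 1 and h(state 4) = 0. By first-step analysis:
h(state 5) = 0.32·0 + 0.2·1 + 0.24·h(state 5) + 0.24·h(state 3)
h(state 3) = 0.28·0 + 0.16·1 + 0.24·h(state 5) + 0.32·h(state 3)
Solving: h(state 5) = 0.3798, h(state 3) = 0.3693.
Starting from state 5, the probability is 0.3798.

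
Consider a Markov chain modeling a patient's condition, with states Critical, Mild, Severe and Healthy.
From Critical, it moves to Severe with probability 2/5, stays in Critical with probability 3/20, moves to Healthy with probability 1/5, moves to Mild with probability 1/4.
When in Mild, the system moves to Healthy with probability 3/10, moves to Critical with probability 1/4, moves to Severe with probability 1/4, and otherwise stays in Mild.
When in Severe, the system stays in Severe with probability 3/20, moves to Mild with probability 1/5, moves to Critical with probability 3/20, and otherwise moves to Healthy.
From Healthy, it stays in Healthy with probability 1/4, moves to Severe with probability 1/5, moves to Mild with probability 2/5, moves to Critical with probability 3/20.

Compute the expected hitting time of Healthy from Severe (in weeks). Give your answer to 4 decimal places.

2.4568

Let t(s) be the expected number of weeks to first reach Healthy from state s, with t(Healthy) = 0. Conditioning on the first week:
t(Critical) = 1 + 0.15·t(Critical) + 0.25·t(Mild) + 0.4·t(Severe)
t(Mild) = 1 + 0.25·t(Critical) + 0.2·t(Mild) + 0.25·t(Severe)
t(Severe) = 1 + 0.15·t(Critical) + 0.2·t(Mild) + 0.15·t(Severe)
Solving: t(Critical) = 3.2222, t(Mild) = 3.0247, t(Severe) = 2.4568.
Expected weeks from Severe to Healthy: 2.4568.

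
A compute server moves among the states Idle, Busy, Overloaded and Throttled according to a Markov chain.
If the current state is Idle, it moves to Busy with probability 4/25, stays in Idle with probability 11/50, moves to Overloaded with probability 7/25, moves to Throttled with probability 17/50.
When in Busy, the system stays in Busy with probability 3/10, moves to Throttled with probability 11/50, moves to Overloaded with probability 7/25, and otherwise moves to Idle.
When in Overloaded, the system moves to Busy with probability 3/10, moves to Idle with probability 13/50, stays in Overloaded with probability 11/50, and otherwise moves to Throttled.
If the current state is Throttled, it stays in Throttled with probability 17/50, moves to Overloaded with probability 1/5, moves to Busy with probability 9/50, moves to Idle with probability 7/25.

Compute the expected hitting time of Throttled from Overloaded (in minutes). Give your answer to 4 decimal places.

4.0298

Let t(s) be the expected number of minutes to first reach Throttled from state s, with t(Throttled) = 0. Conditioning on the first minute:
t(Idle) = 1 + 0.22·t(Idle) + 0.16·t(Busy) + 0.28·t(Overloaded)
t(Busy) = 1 + 0.2·t(Idle) + 0.3·t(Busy) + 0.28·t(Overloaded)
t(Overloaded) = 1 + 0.26·t(Idle) + 0.3·t(Busy) + 0.22·t(Overloaded)
Solving: t(Idle) = 3.5610, t(Busy) = 4.0579, t(Overloaded) = 4.0298.
Expected minutes from Overloaded to Throttled: 4.0298.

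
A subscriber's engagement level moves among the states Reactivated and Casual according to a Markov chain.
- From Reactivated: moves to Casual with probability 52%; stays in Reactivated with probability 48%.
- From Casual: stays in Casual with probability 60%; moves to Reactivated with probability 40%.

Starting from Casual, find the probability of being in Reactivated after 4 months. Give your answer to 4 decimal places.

0.4348

Propagate the distribution vector 4 months from Casual.
After 0 months: (0.0000, 1.0000)
After 1 month: (0.4000, 0.6000)
After 2 months: (0.4320, 0.5680)
After 3 months: (0.4346, 0.5654)
After 4 months: (0.4348, 0.5652)
P(in Reactivated after 4 months) = 0.4348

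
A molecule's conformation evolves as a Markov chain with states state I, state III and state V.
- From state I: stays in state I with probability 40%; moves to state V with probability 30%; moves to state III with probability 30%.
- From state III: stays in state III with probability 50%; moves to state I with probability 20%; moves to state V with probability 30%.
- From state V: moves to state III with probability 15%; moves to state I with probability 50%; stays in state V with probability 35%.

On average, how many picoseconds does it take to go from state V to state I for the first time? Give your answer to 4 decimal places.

Let t(s) be the expected number of picoseconds to first reach state I from state s, with t(state I) = 0. Conditioning on the first picosecond:
t(state III) = 1 + 0.5·t(state III) + 0.3·t(state V)
t(state V) = 1 + 0.15·t(state III) + 0.35·t(state V)
Solving: t(state III) = 3.3929, t(state V) = 2.3214.
Expected picoseconds from state V to state I: 2.3214.

2.3214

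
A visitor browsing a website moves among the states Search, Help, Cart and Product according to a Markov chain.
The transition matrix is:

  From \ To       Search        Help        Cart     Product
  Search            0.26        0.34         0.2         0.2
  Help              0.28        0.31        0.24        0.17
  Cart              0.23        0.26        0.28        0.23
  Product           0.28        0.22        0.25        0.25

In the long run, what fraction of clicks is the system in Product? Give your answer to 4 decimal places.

0.2091

Let the stationary distribution be π with π = πP and π_1 + π_2 + π_3 + π_4 = 1.
π_1 = 0.26·π_1 + 0.28·π_2 + 0.23·π_3 + 0.28·π_4
π_2 = 0.34·π_1 + 0.31·π_2 + 0.26·π_3 + 0.22·π_4
π_3 = 0.2·π_1 + 0.24·π_2 + 0.28·π_3 + 0.25·π_4
Solving with the normalization constraint gives π = (0.2627, 0.2870, 0.2412, 0.2091).
So the stationary probability of Product is 0.2091.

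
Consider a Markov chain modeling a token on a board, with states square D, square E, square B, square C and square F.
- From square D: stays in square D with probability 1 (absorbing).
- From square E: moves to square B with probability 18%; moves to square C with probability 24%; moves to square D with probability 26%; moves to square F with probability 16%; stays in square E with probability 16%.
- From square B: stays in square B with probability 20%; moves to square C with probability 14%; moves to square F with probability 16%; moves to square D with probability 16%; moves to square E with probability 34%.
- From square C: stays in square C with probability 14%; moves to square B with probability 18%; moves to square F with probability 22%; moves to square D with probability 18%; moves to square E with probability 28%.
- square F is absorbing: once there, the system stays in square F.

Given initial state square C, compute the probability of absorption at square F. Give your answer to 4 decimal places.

Let h(s) be the probability of absorption at square F starting from transient state s. Then h(square F) = 1 and h(square D) = 0. By first-step analysis:
h(square E) = 0.26·0 + 0.16·h(square E) + 0.18·h(square B) + 0.24·h(square C) + 0.16·1
h(square B) = 0.16·0 + 0.34·h(square E) + 0.2·h(square B) + 0.14·h(square C) + 0.16·1
h(square C) = 0.18·0 + 0.28·h(square E) + 0.18·h(square B) + 0.14·h(square C) + 0.22·1
Solving: h(square E) = 0.4328, h(square B) = 0.4706, h(square C) = 0.4952.
Starting from square C, the probability is 0.4952.

0.4952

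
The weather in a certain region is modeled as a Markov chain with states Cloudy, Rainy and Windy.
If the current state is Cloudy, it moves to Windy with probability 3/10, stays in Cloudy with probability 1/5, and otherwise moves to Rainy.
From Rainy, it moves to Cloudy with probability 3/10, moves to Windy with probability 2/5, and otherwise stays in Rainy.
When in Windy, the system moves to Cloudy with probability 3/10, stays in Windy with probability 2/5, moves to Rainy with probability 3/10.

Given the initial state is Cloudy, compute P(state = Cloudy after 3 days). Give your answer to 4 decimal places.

Propagate the distribution vector 3 days from Cloudy.
After 0 days: (1.0000, 0.0000, 0.0000)
After 1 day: (0.2000, 0.5000, 0.3000)
After 2 days: (0.2800, 0.3400, 0.3800)
After 3 days: (0.2720, 0.3560, 0.3720)
P(in Cloudy after 3 days) = 0.2720

0.2720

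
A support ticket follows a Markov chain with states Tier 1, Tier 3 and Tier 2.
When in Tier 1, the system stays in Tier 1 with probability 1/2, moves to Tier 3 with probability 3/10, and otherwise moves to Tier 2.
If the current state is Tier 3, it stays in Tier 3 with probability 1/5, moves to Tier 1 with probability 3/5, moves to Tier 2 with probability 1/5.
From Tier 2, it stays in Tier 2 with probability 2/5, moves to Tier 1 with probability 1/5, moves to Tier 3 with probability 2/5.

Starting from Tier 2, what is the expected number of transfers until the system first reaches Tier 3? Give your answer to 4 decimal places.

Let t(s) be the expected number of transfers to first reach Tier 3 from state s, with t(Tier 3) = 0. Conditioning on the first transfer:
t(Tier 1) = 1 + 0.5·t(Tier 1) + 0.2·t(Tier 2)
t(Tier 2) = 1 + 0.2·t(Tier 1) + 0.4·t(Tier 2)
Solving: t(Tier 1) = 3.0769, t(Tier 2) = 2.6923.
Expected transfers from Tier 2 to Tier 3: 2.6923.

2.6923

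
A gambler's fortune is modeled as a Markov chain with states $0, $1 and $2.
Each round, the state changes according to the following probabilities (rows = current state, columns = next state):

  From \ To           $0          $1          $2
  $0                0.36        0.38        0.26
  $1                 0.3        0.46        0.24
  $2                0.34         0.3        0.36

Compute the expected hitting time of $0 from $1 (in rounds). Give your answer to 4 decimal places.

3.2164

Let t(s) be the expected number of rounds to first reach $0 from state s, with t($0) = 0. Conditioning on the first round:
t($1) = 1 + 0.46·t($1) + 0.24·t($2)
t($2) = 1 + 0.3·t($1) + 0.36·t($2)
Solving: t($1) = 3.2164, t($2) = 3.0702.
Expected rounds from $1 to $0: 3.2164.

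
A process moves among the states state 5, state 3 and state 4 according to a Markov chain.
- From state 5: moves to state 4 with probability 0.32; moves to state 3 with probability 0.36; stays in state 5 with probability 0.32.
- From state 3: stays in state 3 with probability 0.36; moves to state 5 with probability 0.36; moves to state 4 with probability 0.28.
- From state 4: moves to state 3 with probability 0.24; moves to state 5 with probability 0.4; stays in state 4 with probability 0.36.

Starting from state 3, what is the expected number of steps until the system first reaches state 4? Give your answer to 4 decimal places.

Let t(s) be the expected number of steps to first reach state 4 from state s, with t(state 4) = 0. Conditioning on the first step:
t(state 5) = 1 + 0.32·t(state 5) + 0.36·t(state 3)
t(state 3) = 1 + 0.36·t(state 5) + 0.36·t(state 3)
Solving: t(state 5) = 3.2723, t(state 3) = 3.4031.
Expected steps from state 3 to state 4: 3.4031.

3.4031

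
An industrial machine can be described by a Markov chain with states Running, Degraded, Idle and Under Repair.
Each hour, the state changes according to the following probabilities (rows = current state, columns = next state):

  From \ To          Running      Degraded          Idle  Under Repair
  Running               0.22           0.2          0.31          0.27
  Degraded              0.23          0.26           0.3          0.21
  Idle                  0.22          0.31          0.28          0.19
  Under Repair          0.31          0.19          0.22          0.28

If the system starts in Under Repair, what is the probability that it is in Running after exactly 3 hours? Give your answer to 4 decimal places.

0.2443

Propagate the distribution vector 3 hours from Under Repair.
After 0 hours: (0.0000, 0.0000, 0.0000, 1.0000)
After 1 hour: (0.3100, 0.1900, 0.2200, 0.2800)
After 2 hours: (0.2471, 0.2328, 0.2763, 0.2438)
After 3 hours: (0.2443, 0.2419, 0.2774, 0.2364)
P(in Running after 3 hours) = 0.2443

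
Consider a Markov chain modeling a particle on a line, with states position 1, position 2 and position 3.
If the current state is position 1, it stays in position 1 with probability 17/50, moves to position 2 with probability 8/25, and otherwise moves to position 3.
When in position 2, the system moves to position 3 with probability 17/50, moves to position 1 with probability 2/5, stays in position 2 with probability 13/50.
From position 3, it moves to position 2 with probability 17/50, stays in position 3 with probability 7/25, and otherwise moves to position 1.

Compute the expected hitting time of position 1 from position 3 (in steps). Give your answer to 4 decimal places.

Let t(s) be the expected number of steps to first reach position 1 from state s, with t(position 1) = 0. Conditioning on the first step:
t(position 2) = 1 + 0.26·t(position 2) + 0.34·t(position 3)
t(position 3) = 1 + 0.34·t(position 2) + 0.28·t(position 3)
Solving: t(position 2) = 2.5407, t(position 3) = 2.5887.
Expected steps from position 3 to position 1: 2.5887.

2.5887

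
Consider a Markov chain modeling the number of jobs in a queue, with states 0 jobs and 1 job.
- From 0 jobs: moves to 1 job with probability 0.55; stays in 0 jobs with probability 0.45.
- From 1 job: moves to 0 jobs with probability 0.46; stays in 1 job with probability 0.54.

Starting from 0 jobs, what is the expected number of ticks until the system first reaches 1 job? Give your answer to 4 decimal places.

1.8182

Let t(s) be the expected number of ticks to first reach 1 job from state s, with t(1 job) = 0. Conditioning on the first tick:
t(0 jobs) = 1 + 0.45·t(0 jobs)
Solving: t(0 jobs) = 1.8182.
Expected ticks from 0 jobs to 1 job: 1.8182.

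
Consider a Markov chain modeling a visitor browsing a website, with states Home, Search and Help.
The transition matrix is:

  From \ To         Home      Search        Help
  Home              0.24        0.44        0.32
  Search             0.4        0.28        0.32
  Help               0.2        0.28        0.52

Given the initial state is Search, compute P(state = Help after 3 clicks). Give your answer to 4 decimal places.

0.3968

Propagate the distribution vector 3 clicks from Search.
After 0 clicks: (0.0000, 1.0000, 0.0000)
After 1 click: (0.4000, 0.2800, 0.3200)
After 2 clicks: (0.2720, 0.3440, 0.3840)
After 3 clicks: (0.2797, 0.3235, 0.3968)
P(in Help after 3 clicks) = 0.3968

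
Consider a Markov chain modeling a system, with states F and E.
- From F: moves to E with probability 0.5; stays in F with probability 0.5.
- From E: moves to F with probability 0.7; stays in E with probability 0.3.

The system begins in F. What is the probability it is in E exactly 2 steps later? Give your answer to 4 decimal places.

Sum over the intermediate state after 1 step:
P = P(F→F)·P(F→E) + P(F→E)·P(E→E)
  = 0.5×0.5 + 0.5×0.3
  = 0.2500 + 0.1500 = 0.4000

0.4000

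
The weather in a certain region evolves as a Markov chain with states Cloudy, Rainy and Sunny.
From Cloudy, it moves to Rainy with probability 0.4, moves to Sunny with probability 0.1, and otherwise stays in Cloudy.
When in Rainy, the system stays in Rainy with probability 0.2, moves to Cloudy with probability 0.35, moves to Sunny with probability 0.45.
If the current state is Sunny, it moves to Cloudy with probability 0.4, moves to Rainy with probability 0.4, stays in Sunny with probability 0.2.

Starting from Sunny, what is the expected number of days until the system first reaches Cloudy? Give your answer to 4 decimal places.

Let t(s) be the expected number of days to first reach Cloudy from state s, with t(Cloudy) = 0. Conditioning on the first day:
t(Rainy) = 1 + 0.2·t(Rainy) + 0.45·t(Sunny)
t(Sunny) = 1 + 0.4·t(Rainy) + 0.2·t(Sunny)
Solving: t(Rainy) = 2.7174, t(Sunny) = 2.6087.
Expected days from Sunny to Cloudy: 2.6087.

2.6087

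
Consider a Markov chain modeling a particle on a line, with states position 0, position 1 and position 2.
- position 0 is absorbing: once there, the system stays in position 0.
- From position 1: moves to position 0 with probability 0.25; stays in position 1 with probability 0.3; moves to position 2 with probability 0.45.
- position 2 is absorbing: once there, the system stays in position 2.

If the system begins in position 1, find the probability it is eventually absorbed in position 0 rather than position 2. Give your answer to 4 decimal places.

Let h(s) be the probability of absorption at position 0 starting from transient state s. Then h(position 0) = 1 and h(position 2) = 0. By first-step analysis:
h(position 1) = 0.25·1 + 0.3·h(position 1) + 0.45·0
Solving: h(position 1) = 0.3571.
Starting from position 1, the probability is 0.3571.

0.3571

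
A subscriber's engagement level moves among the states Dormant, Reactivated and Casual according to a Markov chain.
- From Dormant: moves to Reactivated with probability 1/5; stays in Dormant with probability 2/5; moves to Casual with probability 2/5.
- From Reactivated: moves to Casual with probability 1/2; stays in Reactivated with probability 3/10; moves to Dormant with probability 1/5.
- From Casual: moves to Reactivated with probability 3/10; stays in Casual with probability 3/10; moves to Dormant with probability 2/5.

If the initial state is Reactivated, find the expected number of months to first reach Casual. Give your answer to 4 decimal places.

Let t(s) be the expected number of months to first reach Casual from state s, with t(Casual) = 0. Conditioning on the first month:
t(Dormant) = 1 + 0.4·t(Dormant) + 0.2·t(Reactivated)
t(Reactivated) = 1 + 0.2·t(Dormant) + 0.3·t(Reactivated)
Solving: t(Dormant) = 2.3684, t(Reactivated) = 2.1053.
Expected months from Reactivated to Casual: 2.1053.

2.1053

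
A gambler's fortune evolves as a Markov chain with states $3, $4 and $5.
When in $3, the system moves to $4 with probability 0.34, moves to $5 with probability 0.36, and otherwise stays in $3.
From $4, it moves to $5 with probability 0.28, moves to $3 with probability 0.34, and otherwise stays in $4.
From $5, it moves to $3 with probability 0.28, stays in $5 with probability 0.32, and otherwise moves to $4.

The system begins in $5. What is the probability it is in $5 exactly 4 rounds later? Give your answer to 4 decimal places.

0.3174

Propagate the distribution vector 4 rounds from $5.
After 0 rounds: (0.0000, 0.0000, 1.0000)
After 1 round: (0.2800, 0.4000, 0.3200)
After 2 rounds: (0.3096, 0.3752, 0.3152)
After 3 rounds: (0.3087, 0.3739, 0.3174)
After 4 rounds: (0.3086, 0.3740, 0.3174)
P(in $5 after 4 rounds) = 0.3174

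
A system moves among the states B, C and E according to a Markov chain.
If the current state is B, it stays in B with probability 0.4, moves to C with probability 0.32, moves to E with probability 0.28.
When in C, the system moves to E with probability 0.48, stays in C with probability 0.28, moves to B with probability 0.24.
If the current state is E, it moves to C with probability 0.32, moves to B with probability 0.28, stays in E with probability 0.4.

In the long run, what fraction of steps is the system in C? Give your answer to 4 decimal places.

Let the stationary distribution be π with π = πP and π_1 + π_2 + π_3 = 1.
π_1 = 0.4·π_1 + 0.24·π_2 + 0.28·π_3
π_2 = 0.32·π_1 + 0.28·π_2 + 0.32·π_3
Solving with the normalization constraint gives π = (0.3042, 0.3077, 0.3881).
So the stationary probability of C is 0.3077.

0.3077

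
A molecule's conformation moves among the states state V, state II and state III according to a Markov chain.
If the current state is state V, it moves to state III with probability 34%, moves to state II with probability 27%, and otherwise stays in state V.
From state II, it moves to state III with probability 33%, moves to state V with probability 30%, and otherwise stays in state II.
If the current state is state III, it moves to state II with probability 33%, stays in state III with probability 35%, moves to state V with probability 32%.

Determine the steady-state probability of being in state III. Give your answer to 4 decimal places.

Let the stationary distribution be π with π = πP and π_1 + π_2 + π_3 = 1.
π_1 = 0.39·π_1 + 0.3·π_2 + 0.32·π_3
π_2 = 0.27·π_1 + 0.37·π_2 + 0.33·π_3
Solving with the normalization constraint gives π = (0.3371, 0.3227, 0.3402).
So the stationary probability of state III is 0.3402.

0.3402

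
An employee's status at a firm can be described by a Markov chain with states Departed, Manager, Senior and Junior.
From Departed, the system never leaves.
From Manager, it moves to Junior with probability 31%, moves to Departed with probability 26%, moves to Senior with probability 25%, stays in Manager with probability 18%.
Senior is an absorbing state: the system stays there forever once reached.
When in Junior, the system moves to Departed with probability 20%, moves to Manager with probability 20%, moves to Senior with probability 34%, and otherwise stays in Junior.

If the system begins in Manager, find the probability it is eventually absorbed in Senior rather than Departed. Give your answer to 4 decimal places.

0.5330

Let h(s) be the probability of absorption at Senior starting from transient state s. Then h(Senior) = 1 and h(Departed) = 0. By first-step analysis:
h(Manager) = 0.26·0 + 0.18·h(Manager) + 0.25·1 + 0.31·h(Junior)
h(Junior) = 0.2·0 + 0.2·h(Manager) + 0.34·1 + 0.26·h(Junior)
Solving: h(Manager) = 0.5330, h(Junior) = 0.6035.
Starting from Manager, the probability is 0.5330.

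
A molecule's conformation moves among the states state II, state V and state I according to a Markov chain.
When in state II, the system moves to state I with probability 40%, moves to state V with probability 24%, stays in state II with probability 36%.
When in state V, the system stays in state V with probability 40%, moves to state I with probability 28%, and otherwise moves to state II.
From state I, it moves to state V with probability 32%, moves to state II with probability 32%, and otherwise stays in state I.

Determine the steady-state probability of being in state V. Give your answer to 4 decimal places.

Let the stationary distribution be π with π = πP and π_1 + π_2 + π_3 = 1.
π_1 = 0.36·π_1 + 0.32·π_2 + 0.32·π_3
π_2 = 0.24·π_1 + 0.4·π_2 + 0.32·π_3
Solving with the normalization constraint gives π = (0.3333, 0.3188, 0.3478).
So the stationary probability of state V is 0.3188.

0.3188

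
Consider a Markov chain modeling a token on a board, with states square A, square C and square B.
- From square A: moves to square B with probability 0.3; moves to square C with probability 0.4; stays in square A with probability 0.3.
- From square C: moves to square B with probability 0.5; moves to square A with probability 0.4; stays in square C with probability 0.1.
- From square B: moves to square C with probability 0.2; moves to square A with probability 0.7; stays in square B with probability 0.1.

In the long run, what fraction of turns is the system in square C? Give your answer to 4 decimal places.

0.2625

Let the stationary distribution be π with π = πP and π_1 + π_2 + π_3 = 1.
π_1 = 0.3·π_1 + 0.4·π_2 + 0.7·π_3
π_2 = 0.4·π_1 + 0.1·π_2 + 0.2·π_3
Solving with the normalization constraint gives π = (0.4438, 0.2625, 0.2938).
So the stationary probability of square C is 0.2625.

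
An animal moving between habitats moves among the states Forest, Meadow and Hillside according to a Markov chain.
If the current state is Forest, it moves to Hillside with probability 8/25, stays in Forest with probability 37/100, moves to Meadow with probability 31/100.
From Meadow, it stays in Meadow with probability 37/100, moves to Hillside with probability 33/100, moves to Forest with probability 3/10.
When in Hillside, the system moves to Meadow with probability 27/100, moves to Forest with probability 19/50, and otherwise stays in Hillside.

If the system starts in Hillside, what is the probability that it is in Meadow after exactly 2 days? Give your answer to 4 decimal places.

Sum over the intermediate state after 1 day:
P = P(Hillside→Forest)·P(Forest→Meadow) + P(Hillside→Meadow)·P(Meadow→Meadow) + P(Hillside→Hillside)·P(Hillside→Meadow)
  = 0.38×0.31 + 0.27×0.37 + 0.35×0.27
  = 0.1178 + 0.0999 + 0.0945 = 0.3122

0.3122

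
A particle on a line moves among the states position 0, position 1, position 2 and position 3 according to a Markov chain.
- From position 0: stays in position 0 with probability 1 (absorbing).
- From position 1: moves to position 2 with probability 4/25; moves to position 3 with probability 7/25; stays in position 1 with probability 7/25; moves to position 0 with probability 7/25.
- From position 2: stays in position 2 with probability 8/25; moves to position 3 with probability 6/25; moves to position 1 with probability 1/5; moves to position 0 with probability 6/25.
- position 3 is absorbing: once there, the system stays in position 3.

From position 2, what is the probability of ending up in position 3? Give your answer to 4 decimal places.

0.5000

Let h(s) be the probability of absorption at position 3 starting from transient state s. Then h(position 3) = 1 and h(position 0) = 0. By first-step analysis:
h(position 1) = 0.28·0 + 0.28·h(position 1) + 0.16·h(position 2) + 0.28·1
h(position 2) = 0.24·0 + 0.2·h(position 1) + 0.32·h(position 2) + 0.24·1
Solving: h(position 1) = 0.5000, h(position 2) = 0.5000.
Starting from position 2, the probability is 0.5000.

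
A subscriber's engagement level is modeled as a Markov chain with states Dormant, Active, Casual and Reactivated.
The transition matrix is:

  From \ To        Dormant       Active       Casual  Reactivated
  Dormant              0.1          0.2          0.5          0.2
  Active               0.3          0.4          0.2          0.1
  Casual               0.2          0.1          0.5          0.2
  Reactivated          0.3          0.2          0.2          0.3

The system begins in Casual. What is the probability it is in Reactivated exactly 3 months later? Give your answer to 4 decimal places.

0.2040

Propagate the distribution vector 3 months from Casual.
After 0 months: (0.0000, 0.0000, 1.0000, 0.0000)
After 1 month: (0.2000, 0.1000, 0.5000, 0.2000)
After 2 months: (0.2100, 0.1700, 0.4100, 0.2100)
After 3 months: (0.2170, 0.1930, 0.3860, 0.2040)
P(in Reactivated after 3 months) = 0.2040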